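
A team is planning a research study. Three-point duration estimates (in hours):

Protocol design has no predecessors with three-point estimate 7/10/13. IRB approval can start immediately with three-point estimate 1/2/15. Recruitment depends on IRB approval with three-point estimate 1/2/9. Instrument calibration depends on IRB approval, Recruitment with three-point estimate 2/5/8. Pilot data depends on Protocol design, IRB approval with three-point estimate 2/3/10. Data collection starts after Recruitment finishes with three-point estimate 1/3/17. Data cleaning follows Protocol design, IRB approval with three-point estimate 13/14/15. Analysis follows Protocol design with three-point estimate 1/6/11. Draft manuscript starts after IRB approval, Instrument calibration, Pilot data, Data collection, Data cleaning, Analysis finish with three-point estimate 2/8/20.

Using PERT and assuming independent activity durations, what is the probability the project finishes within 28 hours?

te_Protocol design = (7 + 4·10 + 13)/6 = 60/6 = 10; σ²_Protocol design = ((13−7)/6)² = 1.000
te_IRB approval = (1 + 4·2 + 15)/6 = 24/6 = 4; σ²_IRB approval = ((15−1)/6)² = 5.444
te_Recruitment = (1 + 4·2 + 9)/6 = 18/6 = 3; σ²_Recruitment = ((9−1)/6)² = 1.778
te_Instrument calibration = (2 + 4·5 + 8)/6 = 30/6 = 5; σ²_Instrument calibration = ((8−2)/6)² = 1.000
te_Pilot data = (2 + 4·3 + 10)/6 = 24/6 = 4; σ²_Pilot data = ((10−2)/6)² = 1.778
te_Data collection = (1 + 4·3 + 17)/6 = 30/6 = 5; σ²_Data collection = ((17−1)/6)² = 7.111
te_Data cleaning = (13 + 4·14 + 15)/6 = 84/6 = 14; σ²_Data cleaning = ((15−13)/6)² = 0.111
te_Analysis = (1 + 4·6 + 11)/6 = 36/6 = 6; σ²_Analysis = ((11−1)/6)² = 2.778
te_Draft manuscript = (2 + 4·8 + 20)/6 = 54/6 = 9; σ²_Draft manuscript = ((20−2)/6)² = 9.000

Forward pass:
ES_Protocol design = 0; EF_Protocol design = 10
ES_IRB approval = 0; EF_IRB approval = 4
ES_Recruitment = 4; EF_Recruitment = 4+3 = 7
ES_Instrument calibration = max(EF_IRB approval=4, EF_Recruitment=7) = 7; EF_Instrument calibration = 7+5 = 12
ES_Pilot data = max(EF_Protocol design=10, EF_IRB approval=4) = 10; EF_Pilot data = 10+4 = 14
ES_Data collection = 7; EF_Data collection = 7+5 = 12
ES_Data cleaning = max(EF_Protocol design=10, EF_IRB approval=4) = 10; EF_Data cleaning = 10+14 = 24
ES_Analysis = 10; EF_Analysis = 10+6 = 16
ES_Draft manuscript = max(EF_IRB approval=4, EF_Instrument calibration=12, EF_Pilot data=14, EF_Data collection=12, EF_Data cleaning=24, EF_Analysis=16) = 24; EF_Draft manuscript = 24+9 = 33
Expected project duration μ = 33 hours. Critical path: Protocol design → Data cleaning → Draft manuscript.

Variance along critical path = 1.000 + 0.111 + 9.000 = 10.111; σ = √10.111 = 3.180 hours.
Z = (28 − 33) / 3.180 = -1.572
P(T ≤ 28) = Φ(-1.572) ≈ 0.058

0.058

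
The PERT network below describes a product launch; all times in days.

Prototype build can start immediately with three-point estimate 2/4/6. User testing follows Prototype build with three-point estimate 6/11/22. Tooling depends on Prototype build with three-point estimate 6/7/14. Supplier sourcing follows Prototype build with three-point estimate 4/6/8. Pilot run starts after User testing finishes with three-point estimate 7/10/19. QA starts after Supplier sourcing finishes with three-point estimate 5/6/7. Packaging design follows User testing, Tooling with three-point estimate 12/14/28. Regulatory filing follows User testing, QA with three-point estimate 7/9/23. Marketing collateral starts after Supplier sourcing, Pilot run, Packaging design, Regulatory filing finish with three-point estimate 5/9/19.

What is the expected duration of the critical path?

42 days

te_Prototype build = (2 + 4·4 + 6)/6 = 24/6 = 4
te_User testing = (6 + 4·11 + 22)/6 = 72/6 = 12
te_Tooling = (6 + 4·7 + 14)/6 = 48/6 = 8
te_Supplier sourcing = (4 + 4·6 + 8)/6 = 36/6 = 6
te_Pilot run = (7 + 4·10 + 19)/6 = 66/6 = 11
te_QA = (5 + 4·6 + 7)/6 = 36/6 = 6
te_Packaging design = (12 + 4·14 + 28)/6 = 96/6 = 16
te_Regulatory filing = (7 + 4·9 + 23)/6 = 66/6 = 11
te_Marketing collateral = (5 + 4·9 + 19)/6 = 60/6 = 10

Forward pass:
ES_Prototype build = 0; EF_Prototype build = 4
ES_User testing = 4; EF_User testing = 4+12 = 16
ES_Tooling = 4; EF_Tooling = 4+8 = 12
ES_Supplier sourcing = 4; EF_Supplier sourcing = 4+6 = 10
ES_Pilot run = 16; EF_Pilot run = 16+11 = 27
ES_QA = 10; EF_QA = 10+6 = 16
ES_Packaging design = max(EF_User testing=16, EF_Tooling=12) = 16; EF_Packaging design = 16+16 = 32
ES_Regulatory filing = max(EF_User testing=16, EF_QA=16) = 16; EF_Regulatory filing = 16+11 = 27
ES_Marketing collateral = max(EF_Supplier sourcing=10, EF_Pilot run=27, EF_Packaging design=32, EF_Regulatory filing=27) = 32; EF_Marketing collateral = 32+10 = 42
Expected project duration μ = 42 days. Critical path: Prototype build → User testing → Packaging design → Marketing collateral.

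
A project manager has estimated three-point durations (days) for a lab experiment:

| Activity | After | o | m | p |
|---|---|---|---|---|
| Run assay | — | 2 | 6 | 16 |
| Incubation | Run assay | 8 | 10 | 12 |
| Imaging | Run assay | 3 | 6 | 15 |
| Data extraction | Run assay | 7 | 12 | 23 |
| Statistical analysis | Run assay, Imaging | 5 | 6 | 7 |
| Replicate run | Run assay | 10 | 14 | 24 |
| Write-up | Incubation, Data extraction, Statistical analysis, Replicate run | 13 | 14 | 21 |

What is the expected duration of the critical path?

te_Run assay = (2 + 4·6 + 16)/6 = 42/6 = 7
te_Incubation = (8 + 4·10 + 12)/6 = 60/6 = 10
te_Imaging = (3 + 4·6 + 15)/6 = 42/6 = 7
te_Data extraction = (7 + 4·12 + 23)/6 = 78/6 = 13
te_Statistical analysis = (5 + 4·6 + 7)/6 = 36/6 = 6
te_Replicate run = (10 + 4·14 + 24)/6 = 90/6 = 15
te_Write-up = (13 + 4·14 + 21)/6 = 90/6 = 15

Forward pass:
ES_Run assay = 0; EF_Run assay = 7
ES_Incubation = 7; EF_Incubation = 7+10 = 17
ES_Imaging = 7; EF_Imaging = 7+7 = 14
ES_Data extraction = 7; EF_Data extraction = 7+13 = 20
ES_Statistical analysis = max(EF_Run assay=7, EF_Imaging=14) = 14; EF_Statistical analysis = 14+6 = 20
ES_Replicate run = 7; EF_Replicate run = 7+15 = 22
ES_Write-up = max(EF_Incubation=17, EF_Data extraction=20, EF_Statistical analysis=20, EF_Replicate run=22) = 22; EF_Write-up = 22+15 = 37
Expected project duration μ = 37 days. Critical path: Run assay → Replicate run → Write-up.

37 days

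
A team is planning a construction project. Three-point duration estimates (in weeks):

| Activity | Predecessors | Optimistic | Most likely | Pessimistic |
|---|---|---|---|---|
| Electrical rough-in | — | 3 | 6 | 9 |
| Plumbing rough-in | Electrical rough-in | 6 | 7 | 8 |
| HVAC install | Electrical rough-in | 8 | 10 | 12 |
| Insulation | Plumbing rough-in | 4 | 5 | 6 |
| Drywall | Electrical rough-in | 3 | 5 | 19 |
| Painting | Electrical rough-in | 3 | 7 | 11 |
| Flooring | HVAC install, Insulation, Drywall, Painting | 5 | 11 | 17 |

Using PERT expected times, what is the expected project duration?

te_Electrical rough-in = (3 + 4·6 + 9)/6 = 36/6 = 6
te_Plumbing rough-in = (6 + 4·7 + 8)/6 = 42/6 = 7
te_HVAC install = (8 + 4·10 + 12)/6 = 60/6 = 10
te_Insulation = (4 + 4·5 + 6)/6 = 30/6 = 5
te_Drywall = (3 + 4·5 + 19)/6 = 42/6 = 7
te_Painting = (3 + 4·7 + 11)/6 = 42/6 = 7
te_Flooring = (5 + 4·11 + 17)/6 = 66/6 = 11

Forward pass:
ES_Electrical rough-in = 0; EF_Electrical rough-in = 6
ES_Plumbing rough-in = 6; EF_Plumbing rough-in = 6+7 = 13
ES_HVAC install = 6; EF_HVAC install = 6+10 = 16
ES_Insulation = 13; EF_Insulation = 13+5 = 18
ES_Drywall = 6; EF_Drywall = 6+7 = 13
ES_Painting = 6; EF_Painting = 6+7 = 13
ES_Flooring = max(EF_HVAC install=16, EF_Insulation=18, EF_Drywall=13, EF_Painting=13) = 18; EF_Flooring = 18+11 = 29
Expected project duration μ = 29 weeks. Critical path: Electrical rough-in → Plumbing rough-in → Insulation → Flooring.

29 weeks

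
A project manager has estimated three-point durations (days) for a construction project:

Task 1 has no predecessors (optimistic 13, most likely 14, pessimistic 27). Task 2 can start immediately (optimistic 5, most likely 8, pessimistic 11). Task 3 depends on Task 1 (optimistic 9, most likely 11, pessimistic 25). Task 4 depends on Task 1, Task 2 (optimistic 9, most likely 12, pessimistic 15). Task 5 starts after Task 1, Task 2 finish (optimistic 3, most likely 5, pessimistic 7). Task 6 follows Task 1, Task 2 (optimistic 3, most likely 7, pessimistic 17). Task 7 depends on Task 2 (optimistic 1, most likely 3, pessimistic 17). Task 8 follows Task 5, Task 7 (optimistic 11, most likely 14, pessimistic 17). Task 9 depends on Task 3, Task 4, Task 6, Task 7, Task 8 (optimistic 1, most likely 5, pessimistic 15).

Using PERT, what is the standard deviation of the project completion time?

te_Task 1 = (13 + 4·14 + 27)/6 = 96/6 = 16; σ²_Task 1 = ((27−13)/6)² = 5.444
te_Task 2 = (5 + 4·8 + 11)/6 = 48/6 = 8; σ²_Task 2 = ((11−5)/6)² = 1.000
te_Task 3 = (9 + 4·11 + 25)/6 = 78/6 = 13; σ²_Task 3 = ((25−9)/6)² = 7.111
te_Task 4 = (9 + 4·12 + 15)/6 = 72/6 = 12; σ²_Task 4 = ((15−9)/6)² = 1.000
te_Task 5 = (3 + 4·5 + 7)/6 = 30/6 = 5; σ²_Task 5 = ((7−3)/6)² = 0.444
te_Task 6 = (3 + 4·7 + 17)/6 = 48/6 = 8; σ²_Task 6 = ((17−3)/6)² = 5.444
te_Task 7 = (1 + 4·3 + 17)/6 = 30/6 = 5; σ²_Task 7 = ((17−1)/6)² = 7.111
te_Task 8 = (11 + 4·14 + 17)/6 = 84/6 = 14; σ²_Task 8 = ((17−11)/6)² = 1.000
te_Task 9 = (1 + 4·5 + 15)/6 = 36/6 = 6; σ²_Task 9 = ((15−1)/6)² = 5.444

Forward pass:
ES_Task 1 = 0; EF_Task 1 = 16
ES_Task 2 = 0; EF_Task 2 = 8
ES_Task 3 = 16; EF_Task 3 = 16+13 = 29
ES_Task 4 = max(EF_Task 1=16, EF_Task 2=8) = 16; EF_Task 4 = 16+12 = 28
ES_Task 5 = max(EF_Task 1=16, EF_Task 2=8) = 16; EF_Task 5 = 16+5 = 21
ES_Task 6 = max(EF_Task 1=16, EF_Task 2=8) = 16; EF_Task 6 = 16+8 = 24
ES_Task 7 = 8; EF_Task 7 = 8+5 = 13
ES_Task 8 = max(EF_Task 5=21, EF_Task 7=13) = 21; EF_Task 8 = 21+14 = 35
ES_Task 9 = max(EF_Task 3=29, EF_Task 4=28, EF_Task 6=24, EF_Task 7=13, EF_Task 8=35) = 35; EF_Task 9 = 35+6 = 41
Expected project duration μ = 41 days. Critical path: Task 1 → Task 5 → Task 8 → Task 9.

Variance along critical path = 5.444 + 0.444 + 1.000 + 5.444 = 12.333
σ = √12.333 = 3.512 days

3.51 days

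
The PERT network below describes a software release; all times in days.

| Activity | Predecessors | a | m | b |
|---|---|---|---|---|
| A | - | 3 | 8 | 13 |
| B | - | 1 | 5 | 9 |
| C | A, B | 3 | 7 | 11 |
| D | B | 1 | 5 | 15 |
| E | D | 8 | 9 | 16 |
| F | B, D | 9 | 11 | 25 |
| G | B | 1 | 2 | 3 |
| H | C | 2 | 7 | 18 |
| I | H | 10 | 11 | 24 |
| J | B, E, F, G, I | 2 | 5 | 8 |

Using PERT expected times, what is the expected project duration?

te_A = (3 + 4·8 + 13)/6 = 48/6 = 8
te_B = (1 + 4·5 + 9)/6 = 30/6 = 5
te_C = (3 + 4·7 + 11)/6 = 42/6 = 7
te_D = (1 + 4·5 + 15)/6 = 36/6 = 6
te_E = (8 + 4·9 + 16)/6 = 60/6 = 10
te_F = (9 + 4·11 + 25)/6 = 78/6 = 13
te_G = (1 + 4·2 + 3)/6 = 12/6 = 2
te_H = (2 + 4·7 + 18)/6 = 48/6 = 8
te_I = (10 + 4·11 + 24)/6 = 78/6 = 13
te_J = (2 + 4·5 + 8)/6 = 30/6 = 5

Forward pass:
ES_A = 0; EF_A = 8
ES_B = 0; EF_B = 5
ES_C = max(EF_A=8, EF_B=5) = 8; EF_C = 8+7 = 15
ES_D = 5; EF_D = 5+6 = 11
ES_E = 11; EF_E = 11+10 = 21
ES_F = max(EF_B=5, EF_D=11) = 11; EF_F = 11+13 = 24
ES_G = 5; EF_G = 5+2 = 7
ES_H = 15; EF_H = 15+8 = 23
ES_I = 23; EF_I = 23+13 = 36
ES_J = max(EF_B=5, EF_E=21, EF_F=24, EF_G=7, EF_I=36) = 36; EF_J = 36+5 = 41
Expected project duration μ = 41 days. Critical path: A → C → H → I → J.

41 days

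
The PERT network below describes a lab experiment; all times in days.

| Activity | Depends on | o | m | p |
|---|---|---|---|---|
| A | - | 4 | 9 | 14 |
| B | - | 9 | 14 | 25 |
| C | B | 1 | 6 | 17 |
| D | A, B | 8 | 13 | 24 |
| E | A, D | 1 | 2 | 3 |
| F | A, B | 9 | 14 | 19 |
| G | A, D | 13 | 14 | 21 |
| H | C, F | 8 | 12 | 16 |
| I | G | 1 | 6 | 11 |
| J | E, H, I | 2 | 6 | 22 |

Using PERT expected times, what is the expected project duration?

58 days

te_A = (4 + 4·9 + 14)/6 = 54/6 = 9
te_B = (9 + 4·14 + 25)/6 = 90/6 = 15
te_C = (1 + 4·6 + 17)/6 = 42/6 = 7
te_D = (8 + 4·13 + 24)/6 = 84/6 = 14
te_E = (1 + 4·2 + 3)/6 = 12/6 = 2
te_F = (9 + 4·14 + 19)/6 = 84/6 = 14
te_G = (13 + 4·14 + 21)/6 = 90/6 = 15
te_H = (8 + 4·12 + 16)/6 = 72/6 = 12
te_I = (1 + 4·6 + 11)/6 = 36/6 = 6
te_J = (2 + 4·6 + 22)/6 = 48/6 = 8

Forward pass:
ES_A = 0; EF_A = 9
ES_B = 0; EF_B = 15
ES_C = 15; EF_C = 15+7 = 22
ES_D = max(EF_A=9, EF_B=15) = 15; EF_D = 15+14 = 29
ES_E = max(EF_A=9, EF_D=29) = 29; EF_E = 29+2 = 31
ES_F = max(EF_A=9, EF_B=15) = 15; EF_F = 15+14 = 29
ES_G = max(EF_A=9, EF_D=29) = 29; EF_G = 29+15 = 44
ES_H = max(EF_C=22, EF_F=29) = 29; EF_H = 29+12 = 41
ES_I = 44; EF_I = 44+6 = 50
ES_J = max(EF_E=31, EF_H=41, EF_I=50) = 50; EF_J = 50+8 = 58
Expected project duration μ = 58 days. Critical path: B → D → G → I → J.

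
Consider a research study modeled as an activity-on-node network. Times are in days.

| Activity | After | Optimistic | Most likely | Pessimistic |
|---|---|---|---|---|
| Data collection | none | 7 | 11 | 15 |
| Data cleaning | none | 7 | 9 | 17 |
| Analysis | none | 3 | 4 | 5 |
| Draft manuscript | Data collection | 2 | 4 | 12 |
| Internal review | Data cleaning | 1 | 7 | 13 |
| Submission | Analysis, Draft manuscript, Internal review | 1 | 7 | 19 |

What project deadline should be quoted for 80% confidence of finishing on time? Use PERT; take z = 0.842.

te_Data collection = (7 + 4·11 + 15)/6 = 66/6 = 11; σ²_Data collection = ((15−7)/6)² = 1.778
te_Data cleaning = (7 + 4·9 + 17)/6 = 60/6 = 10; σ²_Data cleaning = ((17−7)/6)² = 2.778
te_Analysis = (3 + 4·4 + 5)/6 = 24/6 = 4; σ²_Analysis = ((5−3)/6)² = 0.111
te_Draft manuscript = (2 + 4·4 + 12)/6 = 30/6 = 5; σ²_Draft manuscript = ((12−2)/6)² = 2.778
te_Internal review = (1 + 4·7 + 13)/6 = 42/6 = 7; σ²_Internal review = ((13−1)/6)² = 4.000
te_Submission = (1 + 4·7 + 19)/6 = 48/6 = 8; σ²_Submission = ((19−1)/6)² = 9.000

Forward pass:
ES_Data collection = 0; EF_Data collection = 11
ES_Data cleaning = 0; EF_Data cleaning = 10
ES_Analysis = 0; EF_Analysis = 4
ES_Draft manuscript = 11; EF_Draft manuscript = 11+5 = 16
ES_Internal review = 10; EF_Internal review = 10+7 = 17
ES_Submission = max(EF_Analysis=4, EF_Draft manuscript=16, EF_Internal review=17) = 17; EF_Submission = 17+8 = 25
Expected project duration μ = 25 days. Critical path: Data cleaning → Internal review → Submission.

Variance along critical path = 2.778 + 4.000 + 9.000 = 15.778; σ = 3.972 days.
D = μ + z·σ = 25 + 0.842·3.972 = 28.3 days

28.3 days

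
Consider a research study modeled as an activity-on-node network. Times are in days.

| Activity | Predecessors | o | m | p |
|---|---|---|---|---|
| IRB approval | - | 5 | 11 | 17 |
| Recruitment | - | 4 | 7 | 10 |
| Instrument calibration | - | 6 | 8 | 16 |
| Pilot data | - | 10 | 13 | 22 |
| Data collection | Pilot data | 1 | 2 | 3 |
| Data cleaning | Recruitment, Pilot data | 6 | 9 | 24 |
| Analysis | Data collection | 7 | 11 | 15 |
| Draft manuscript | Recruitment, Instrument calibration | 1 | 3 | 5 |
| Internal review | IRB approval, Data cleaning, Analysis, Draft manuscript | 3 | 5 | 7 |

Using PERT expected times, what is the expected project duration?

32 days

te_IRB approval = (5 + 4·11 + 17)/6 = 66/6 = 11
te_Recruitment = (4 + 4·7 + 10)/6 = 42/6 = 7
te_Instrument calibration = (6 + 4·8 + 16)/6 = 54/6 = 9
te_Pilot data = (10 + 4·13 + 22)/6 = 84/6 = 14
te_Data collection = (1 + 4·2 + 3)/6 = 12/6 = 2
te_Data cleaning = (6 + 4·9 + 24)/6 = 66/6 = 11
te_Analysis = (7 + 4·11 + 15)/6 = 66/6 = 11
te_Draft manuscript = (1 + 4·3 + 5)/6 = 18/6 = 3
te_Internal review = (3 + 4·5 + 7)/6 = 30/6 = 5

Forward pass:
ES_IRB approval = 0; EF_IRB approval = 11
ES_Recruitment = 0; EF_Recruitment = 7
ES_Instrument calibration = 0; EF_Instrument calibration = 9
ES_Pilot data = 0; EF_Pilot data = 14
ES_Data collection = 14; EF_Data collection = 14+2 = 16
ES_Data cleaning = max(EF_Recruitment=7, EF_Pilot data=14) = 14; EF_Data cleaning = 14+11 = 25
ES_Analysis = 16; EF_Analysis = 16+11 = 27
ES_Draft manuscript = max(EF_Recruitment=7, EF_Instrument calibration=9) = 9; EF_Draft manuscript = 9+3 = 12
ES_Internal review = max(EF_IRB approval=11, EF_Data cleaning=25, EF_Analysis=27, EF_Draft manuscript=12) = 27; EF_Internal review = 27+5 = 32
Expected project duration μ = 32 days. Critical path: Pilot data → Data collection → Analysis → Internal review.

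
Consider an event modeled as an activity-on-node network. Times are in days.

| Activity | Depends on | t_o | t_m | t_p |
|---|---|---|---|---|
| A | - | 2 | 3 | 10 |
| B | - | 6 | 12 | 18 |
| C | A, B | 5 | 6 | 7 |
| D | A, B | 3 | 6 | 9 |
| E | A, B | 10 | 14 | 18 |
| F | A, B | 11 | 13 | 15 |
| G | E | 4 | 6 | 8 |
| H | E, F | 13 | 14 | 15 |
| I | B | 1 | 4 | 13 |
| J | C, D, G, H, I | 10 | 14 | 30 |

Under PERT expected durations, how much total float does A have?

te_A = (2 + 4·3 + 10)/6 = 24/6 = 4
te_B = (6 + 4·12 + 18)/6 = 72/6 = 12
te_C = (5 + 4·6 + 7)/6 = 36/6 = 6
te_D = (3 + 4·6 + 9)/6 = 36/6 = 6
te_E = (10 + 4·14 + 18)/6 = 84/6 = 14
te_F = (11 + 4·13 + 15)/6 = 78/6 = 13
te_G = (4 + 4·6 + 8)/6 = 36/6 = 6
te_H = (13 + 4·14 + 15)/6 = 84/6 = 14
te_I = (1 + 4·4 + 13)/6 = 30/6 = 5
te_J = (10 + 4·14 + 30)/6 = 96/6 = 16

Forward pass:
ES_A = 0; EF_A = 4
ES_B = 0; EF_B = 12
ES_C = max(EF_A=4, EF_B=12) = 12; EF_C = 12+6 = 18
ES_D = max(EF_A=4, EF_B=12) = 12; EF_D = 12+6 = 18
ES_E = max(EF_A=4, EF_B=12) = 12; EF_E = 12+14 = 26
ES_F = max(EF_A=4, EF_B=12) = 12; EF_F = 12+13 = 25
ES_G = 26; EF_G = 26+6 = 32
ES_H = max(EF_E=26, EF_F=25) = 26; EF_H = 26+14 = 40
ES_I = 12; EF_I = 12+5 = 17
ES_J = max(EF_C=18, EF_D=18, EF_G=32, EF_H=40, EF_I=17) = 40; EF_J = 40+16 = 56
Expected project duration μ = 56 days. Critical path: B → E → H → J.

Backward pass:
LF_J = 56; LS_J = 56−16 = 40
LF_I = LS_J = 40; LS_I = 40−5 = 35
LF_H = LS_J = 40; LS_H = 40−14 = 26
LF_G = LS_J = 40; LS_G = 40−6 = 34
LF_F = LS_H = 26; LS_F = 26−13 = 13
LF_E = min(LS_G=34, LS_H=26) = 26; LS_E = 26−14 = 12
LF_D = LS_J = 40; LS_D = 40−6 = 34
LF_C = LS_J = 40; LS_C = 40−6 = 34
LF_B = min(LS_C=34, LS_D=34, LS_E=12, LS_F=13, LS_I=35) = 12; LS_B = 12−12 = 0
LF_A = min(LS_C=34, LS_D=34, LS_E=12, LS_F=13) = 12; LS_A = 12−4 = 8
Slack_A = LS_A − ES_A = 8 − 0 = 8

8 days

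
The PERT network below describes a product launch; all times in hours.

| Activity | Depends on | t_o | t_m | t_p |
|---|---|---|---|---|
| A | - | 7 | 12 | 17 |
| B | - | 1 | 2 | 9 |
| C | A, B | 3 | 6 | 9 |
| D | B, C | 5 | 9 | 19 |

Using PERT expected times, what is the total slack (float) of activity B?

te_A = (7 + 4·12 + 17)/6 = 72/6 = 12
te_B = (1 + 4·2 + 9)/6 = 18/6 = 3
te_C = (3 + 4·6 + 9)/6 = 36/6 = 6
te_D = (5 + 4·9 + 19)/6 = 60/6 = 10

Forward pass:
ES_A = 0; EF_A = 12
ES_B = 0; EF_B = 3
ES_C = max(EF_A=12, EF_B=3) = 12; EF_C = 12+6 = 18
ES_D = max(EF_B=3, EF_C=18) = 18; EF_D = 18+10 = 28
Expected project duration μ = 28 hours. Critical path: A → C → D.

Backward pass:
LF_D = 28; LS_D = 28−10 = 18
LF_C = LS_D = 18; LS_C = 18−6 = 12
LF_B = min(LS_C=12, LS_D=18) = 12; LS_B = 12−3 = 9
LF_A = LS_C = 12; LS_A = 12−12 = 0
Slack_B = LS_B − ES_B = 9 − 0 = 9

9 hours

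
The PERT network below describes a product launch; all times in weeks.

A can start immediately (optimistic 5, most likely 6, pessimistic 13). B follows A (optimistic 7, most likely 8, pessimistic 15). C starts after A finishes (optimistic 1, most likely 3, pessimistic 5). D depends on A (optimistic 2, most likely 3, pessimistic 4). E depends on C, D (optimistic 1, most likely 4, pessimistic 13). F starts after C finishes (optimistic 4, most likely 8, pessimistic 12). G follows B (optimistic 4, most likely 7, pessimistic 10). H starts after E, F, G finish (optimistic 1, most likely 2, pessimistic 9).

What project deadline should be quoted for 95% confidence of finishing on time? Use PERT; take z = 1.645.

te_A = (5 + 4·6 + 13)/6 = 42/6 = 7; σ²_A = ((13−5)/6)² = 1.778
te_B = (7 + 4·8 + 15)/6 = 54/6 = 9; σ²_B = ((15−7)/6)² = 1.778
te_C = (1 + 4·3 + 5)/6 = 18/6 = 3; σ²_C = ((5−1)/6)² = 0.444
te_D = (2 + 4·3 + 4)/6 = 18/6 = 3; σ²_D = ((4−2)/6)² = 0.111
te_E = (1 + 4·4 + 13)/6 = 30/6 = 5; σ²_E = ((13−1)/6)² = 4.000
te_F = (4 + 4·8 + 12)/6 = 48/6 = 8; σ²_F = ((12−4)/6)² = 1.778
te_G = (4 + 4·7 + 10)/6 = 42/6 = 7; σ²_G = ((10−4)/6)² = 1.000
te_H = (1 + 4·2 + 9)/6 = 18/6 = 3; σ²_H = ((9−1)/6)² = 1.778

Forward pass:
ES_A = 0; EF_A = 7
ES_B = 7; EF_B = 7+9 = 16
ES_C = 7; EF_C = 7+3 = 10
ES_D = 7; EF_D = 7+3 = 10
ES_E = max(EF_C=10, EF_D=10) = 10; EF_E = 10+5 = 15
ES_F = 10; EF_F = 10+8 = 18
ES_G = 16; EF_G = 16+7 = 23
ES_H = max(EF_E=15, EF_F=18, EF_G=23) = 23; EF_H = 23+3 = 26
Expected project duration μ = 26 weeks. Critical path: A → B → G → H.

Variance along critical path = 1.778 + 1.778 + 1.000 + 1.778 = 6.333; σ = 2.517 weeks.
D = μ + z·σ = 26 + 1.645·2.517 = 30.1 weeks

30.1 weeks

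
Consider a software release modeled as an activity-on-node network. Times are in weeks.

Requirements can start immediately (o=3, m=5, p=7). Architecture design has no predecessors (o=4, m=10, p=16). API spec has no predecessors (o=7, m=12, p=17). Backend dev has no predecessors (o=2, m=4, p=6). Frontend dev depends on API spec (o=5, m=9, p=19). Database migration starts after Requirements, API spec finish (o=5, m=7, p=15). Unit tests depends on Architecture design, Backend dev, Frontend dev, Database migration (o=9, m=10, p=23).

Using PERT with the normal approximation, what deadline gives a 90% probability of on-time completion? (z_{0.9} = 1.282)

38.7 weeks

te_Requirements = (3 + 4·5 + 7)/6 = 30/6 = 5; σ²_Requirements = ((7−3)/6)² = 0.444
te_Architecture design = (4 + 4·10 + 16)/6 = 60/6 = 10; σ²_Architecture design = ((16−4)/6)² = 4.000
te_API spec = (7 + 4·12 + 17)/6 = 72/6 = 12; σ²_API spec = ((17−7)/6)² = 2.778
te_Backend dev = (2 + 4·4 + 6)/6 = 24/6 = 4; σ²_Backend dev = ((6−2)/6)² = 0.444
te_Frontend dev = (5 + 4·9 + 19)/6 = 60/6 = 10; σ²_Frontend dev = ((19−5)/6)² = 5.444
te_Database migration = (5 + 4·7 + 15)/6 = 48/6 = 8; σ²_Database migration = ((15−5)/6)² = 2.778
te_Unit tests = (9 + 4·10 + 23)/6 = 72/6 = 12; σ²_Unit tests = ((23−9)/6)² = 5.444

Forward pass:
ES_Requirements = 0; EF_Requirements = 5
ES_Architecture design = 0; EF_Architecture design = 10
ES_API spec = 0; EF_API spec = 12
ES_Backend dev = 0; EF_Backend dev = 4
ES_Frontend dev = 12; EF_Frontend dev = 12+10 = 22
ES_Database migration = max(EF_Requirements=5, EF_API spec=12) = 12; EF_Database migration = 12+8 = 20
ES_Unit tests = max(EF_Architecture design=10, EF_Backend dev=4, EF_Frontend dev=22, EF_Database migration=20) = 22; EF_Unit tests = 22+12 = 34
Expected project duration μ = 34 weeks. Critical path: API spec → Frontend dev → Unit tests.

Variance along critical path = 2.778 + 5.444 + 5.444 = 13.667; σ = 3.697 weeks.
D = μ + z·σ = 34 + 1.282·3.697 = 38.7 weeks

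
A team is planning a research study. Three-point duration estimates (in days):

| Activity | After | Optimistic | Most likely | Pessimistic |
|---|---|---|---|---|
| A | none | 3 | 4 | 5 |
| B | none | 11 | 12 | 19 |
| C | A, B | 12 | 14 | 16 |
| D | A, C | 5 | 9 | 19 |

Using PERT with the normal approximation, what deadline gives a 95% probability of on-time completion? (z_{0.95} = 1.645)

te_A = (3 + 4·4 + 5)/6 = 24/6 = 4; σ²_A = ((5−3)/6)² = 0.111
te_B = (11 + 4·12 + 19)/6 = 78/6 = 13; σ²_B = ((19−11)/6)² = 1.778
te_C = (12 + 4·14 + 16)/6 = 84/6 = 14; σ²_C = ((16−12)/6)² = 0.444
te_D = (5 + 4·9 + 19)/6 = 60/6 = 10; σ²_D = ((19−5)/6)² = 5.444

Forward pass:
ES_A = 0; EF_A = 4
ES_B = 0; EF_B = 13
ES_C = max(EF_A=4, EF_B=13) = 13; EF_C = 13+14 = 27
ES_D = max(EF_A=4, EF_C=27) = 27; EF_D = 27+10 = 37
Expected project duration μ = 37 days. Critical path: B → C → D.

Variance along critical path = 1.778 + 0.444 + 5.444 = 7.667; σ = 2.769 days.
D = μ + z·σ = 37 + 1.645·2.769 = 41.6 days

41.6 days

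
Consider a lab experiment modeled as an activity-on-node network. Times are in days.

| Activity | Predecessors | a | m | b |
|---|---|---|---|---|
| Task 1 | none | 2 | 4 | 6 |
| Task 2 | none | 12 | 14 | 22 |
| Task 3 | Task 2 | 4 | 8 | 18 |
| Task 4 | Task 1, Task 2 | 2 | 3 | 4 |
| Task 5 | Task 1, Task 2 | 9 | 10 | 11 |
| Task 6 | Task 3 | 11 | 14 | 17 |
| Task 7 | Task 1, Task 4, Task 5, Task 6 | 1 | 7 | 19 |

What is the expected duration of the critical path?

46 days

te_Task 1 = (2 + 4·4 + 6)/6 = 24/6 = 4
te_Task 2 = (12 + 4·14 + 22)/6 = 90/6 = 15
te_Task 3 = (4 + 4·8 + 18)/6 = 54/6 = 9
te_Task 4 = (2 + 4·3 + 4)/6 = 18/6 = 3
te_Task 5 = (9 + 4·10 + 11)/6 = 60/6 = 10
te_Task 6 = (11 + 4·14 + 17)/6 = 84/6 = 14
te_Task 7 = (1 + 4·7 + 19)/6 = 48/6 = 8

Forward pass:
ES_Task 1 = 0; EF_Task 1 = 4
ES_Task 2 = 0; EF_Task 2 = 15
ES_Task 3 = 15; EF_Task 3 = 15+9 = 24
ES_Task 4 = max(EF_Task 1=4, EF_Task 2=15) = 15; EF_Task 4 = 15+3 = 18
ES_Task 5 = max(EF_Task 1=4, EF_Task 2=15) = 15; EF_Task 5 = 15+10 = 25
ES_Task 6 = 24; EF_Task 6 = 24+14 = 38
ES_Task 7 = max(EF_Task 1=4, EF_Task 4=18, EF_Task 5=25, EF_Task 6=38) = 38; EF_Task 7 = 38+8 = 46
Expected project duration μ = 46 days. Critical path: Task 2 → Task 3 → Task 6 → Task 7.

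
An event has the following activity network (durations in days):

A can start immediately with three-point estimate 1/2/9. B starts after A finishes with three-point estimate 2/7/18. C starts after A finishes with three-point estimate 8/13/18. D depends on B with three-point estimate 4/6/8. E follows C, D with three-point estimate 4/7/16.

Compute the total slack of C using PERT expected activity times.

1 days

te_A = (1 + 4·2 + 9)/6 = 18/6 = 3
te_B = (2 + 4·7 + 18)/6 = 48/6 = 8
te_C = (8 + 4·13 + 18)/6 = 78/6 = 13
te_D = (4 + 4·6 + 8)/6 = 36/6 = 6
te_E = (4 + 4·7 + 16)/6 = 48/6 = 8

Forward pass:
ES_A = 0; EF_A = 3
ES_B = 3; EF_B = 3+8 = 11
ES_C = 3; EF_C = 3+13 = 16
ES_D = 11; EF_D = 11+6 = 17
ES_E = max(EF_C=16, EF_D=17) = 17; EF_E = 17+8 = 25
Expected project duration μ = 25 days. Critical path: A → B → D → E.

Backward pass:
LF_E = 25; LS_E = 25−8 = 17
LF_D = LS_E = 17; LS_D = 17−6 = 11
LF_C = LS_E = 17; LS_C = 17−13 = 4
LF_B = LS_D = 11; LS_B = 11−8 = 3
LF_A = min(LS_B=3, LS_C=4) = 3; LS_A = 3−3 = 0
Slack_C = LS_C − ES_C = 4 − 3 = 1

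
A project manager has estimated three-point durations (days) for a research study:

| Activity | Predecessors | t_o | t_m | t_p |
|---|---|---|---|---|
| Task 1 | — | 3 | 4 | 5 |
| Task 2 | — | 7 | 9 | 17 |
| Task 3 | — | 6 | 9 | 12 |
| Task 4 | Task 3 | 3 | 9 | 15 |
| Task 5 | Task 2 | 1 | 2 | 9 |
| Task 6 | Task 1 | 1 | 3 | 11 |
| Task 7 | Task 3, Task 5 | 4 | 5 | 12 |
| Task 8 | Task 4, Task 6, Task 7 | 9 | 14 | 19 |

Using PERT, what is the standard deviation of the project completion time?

te_Task 1 = (3 + 4·4 + 5)/6 = 24/6 = 4; σ²_Task 1 = ((5−3)/6)² = 0.111
te_Task 2 = (7 + 4·9 + 17)/6 = 60/6 = 10; σ²_Task 2 = ((17−7)/6)² = 2.778
te_Task 3 = (6 + 4·9 + 12)/6 = 54/6 = 9; σ²_Task 3 = ((12−6)/6)² = 1.000
te_Task 4 = (3 + 4·9 + 15)/6 = 54/6 = 9; σ²_Task 4 = ((15−3)/6)² = 4.000
te_Task 5 = (1 + 4·2 + 9)/6 = 18/6 = 3; σ²_Task 5 = ((9−1)/6)² = 1.778
te_Task 6 = (1 + 4·3 + 11)/6 = 24/6 = 4; σ²_Task 6 = ((11−1)/6)² = 2.778
te_Task 7 = (4 + 4·5 + 12)/6 = 36/6 = 6; σ²_Task 7 = ((12−4)/6)² = 1.778
te_Task 8 = (9 + 4·14 + 19)/6 = 84/6 = 14; σ²_Task 8 = ((19−9)/6)² = 2.778

Forward pass:
ES_Task 1 = 0; EF_Task 1 = 4
ES_Task 2 = 0; EF_Task 2 = 10
ES_Task 3 = 0; EF_Task 3 = 9
ES_Task 4 = 9; EF_Task 4 = 9+9 = 18
ES_Task 5 = 10; EF_Task 5 = 10+3 = 13
ES_Task 6 = 4; EF_Task 6 = 4+4 = 8
ES_Task 7 = max(EF_Task 3=9, EF_Task 5=13) = 13; EF_Task 7 = 13+6 = 19
ES_Task 8 = max(EF_Task 4=18, EF_Task 6=8, EF_Task 7=19) = 19; EF_Task 8 = 19+14 = 33
Expected project duration μ = 33 days. Critical path: Task 2 → Task 5 → Task 7 → Task 8.

Variance along critical path = 2.778 + 1.778 + 1.778 + 2.778 = 9.111
σ = √9.111 = 3.018 days

3.02 days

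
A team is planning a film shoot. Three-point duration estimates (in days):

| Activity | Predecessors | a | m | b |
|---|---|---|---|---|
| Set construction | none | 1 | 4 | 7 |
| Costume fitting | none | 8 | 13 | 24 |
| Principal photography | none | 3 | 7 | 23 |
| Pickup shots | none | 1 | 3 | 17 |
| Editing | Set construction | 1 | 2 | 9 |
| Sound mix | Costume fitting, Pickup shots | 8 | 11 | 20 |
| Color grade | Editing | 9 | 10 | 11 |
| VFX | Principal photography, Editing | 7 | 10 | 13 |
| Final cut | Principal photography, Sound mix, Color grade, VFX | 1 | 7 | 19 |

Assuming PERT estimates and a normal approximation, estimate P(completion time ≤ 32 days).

0.328

te_Set construction = (1 + 4·4 + 7)/6 = 24/6 = 4; σ²_Set construction = ((7−1)/6)² = 1.000
te_Costume fitting = (8 + 4·13 + 24)/6 = 84/6 = 14; σ²_Costume fitting = ((24−8)/6)² = 7.111
te_Principal photography = (3 + 4·7 + 23)/6 = 54/6 = 9; σ²_Principal photography = ((23−3)/6)² = 11.111
te_Pickup shots = (1 + 4·3 + 17)/6 = 30/6 = 5; σ²_Pickup shots = ((17−1)/6)² = 7.111
te_Editing = (1 + 4·2 + 9)/6 = 18/6 = 3; σ²_Editing = ((9−1)/6)² = 1.778
te_Sound mix = (8 + 4·11 + 20)/6 = 72/6 = 12; σ²_Sound mix = ((20−8)/6)² = 4.000
te_Color grade = (9 + 4·10 + 11)/6 = 60/6 = 10; σ²_Color grade = ((11−9)/6)² = 0.111
te_VFX = (7 + 4·10 + 13)/6 = 60/6 = 10; σ²_VFX = ((13−7)/6)² = 1.000
te_Final cut = (1 + 4·7 + 19)/6 = 48/6 = 8; σ²_Final cut = ((19−1)/6)² = 9.000

Forward pass:
ES_Set construction = 0; EF_Set construction = 4
ES_Costume fitting = 0; EF_Costume fitting = 14
ES_Principal photography = 0; EF_Principal photography = 9
ES_Pickup shots = 0; EF_Pickup shots = 5
ES_Editing = 4; EF_Editing = 4+3 = 7
ES_Sound mix = max(EF_Costume fitting=14, EF_Pickup shots=5) = 14; EF_Sound mix = 14+12 = 26
ES_Color grade = 7; EF_Color grade = 7+10 = 17
ES_VFX = max(EF_Principal photography=9, EF_Editing=7) = 9; EF_VFX = 9+10 = 19
ES_Final cut = max(EF_Principal photography=9, EF_Sound mix=26, EF_Color grade=17, EF_VFX=19) = 26; EF_Final cut = 26+8 = 34
Expected project duration μ = 34 days. Critical path: Costume fitting → Sound mix → Final cut.

Variance along critical path = 7.111 + 4.000 + 9.000 = 20.111; σ = √20.111 = 4.485 days.
Z = (32 − 34) / 4.485 = -0.446
P(T ≤ 32) = Φ(-0.446) ≈ 0.328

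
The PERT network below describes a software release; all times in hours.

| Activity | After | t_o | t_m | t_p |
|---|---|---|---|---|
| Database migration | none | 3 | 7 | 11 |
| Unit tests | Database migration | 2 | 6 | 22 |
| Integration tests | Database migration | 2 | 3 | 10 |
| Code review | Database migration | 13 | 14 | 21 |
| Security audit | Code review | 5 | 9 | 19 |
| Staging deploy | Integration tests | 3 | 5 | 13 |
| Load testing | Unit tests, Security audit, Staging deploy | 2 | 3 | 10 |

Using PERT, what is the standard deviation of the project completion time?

te_Database migration = (3 + 4·7 + 11)/6 = 42/6 = 7; σ²_Database migration = ((11−3)/6)² = 1.778
te_Unit tests = (2 + 4·6 + 22)/6 = 48/6 = 8; σ²_Unit tests = ((22−2)/6)² = 11.111
te_Integration tests = (2 + 4·3 + 10)/6 = 24/6 = 4; σ²_Integration tests = ((10−2)/6)² = 1.778
te_Code review = (13 + 4·14 + 21)/6 = 90/6 = 15; σ²_Code review = ((21−13)/6)² = 1.778
te_Security audit = (5 + 4·9 + 19)/6 = 60/6 = 10; σ²_Security audit = ((19−5)/6)² = 5.444
te_Staging deploy = (3 + 4·5 + 13)/6 = 36/6 = 6; σ²_Staging deploy = ((13−3)/6)² = 2.778
te_Load testing = (2 + 4·3 + 10)/6 = 24/6 = 4; σ²_Load testing = ((10−2)/6)² = 1.778

Forward pass:
ES_Database migration = 0; EF_Database migration = 7
ES_Unit tests = 7; EF_Unit tests = 7+8 = 15
ES_Integration tests = 7; EF_Integration tests = 7+4 = 11
ES_Code review = 7; EF_Code review = 7+15 = 22
ES_Security audit = 22; EF_Security audit = 22+10 = 32
ES_Staging deploy = 11; EF_Staging deploy = 11+6 = 17
ES_Load testing = max(EF_Unit tests=15, EF_Security audit=32, EF_Staging deploy=17) = 32; EF_Load testing = 32+4 = 36
Expected project duration μ = 36 hours. Critical path: Database migration → Code review → Security audit → Load testing.

Variance along critical path = 1.778 + 1.778 + 5.444 + 1.778 = 10.778
σ = √10.778 = 3.283 hours

3.28 hours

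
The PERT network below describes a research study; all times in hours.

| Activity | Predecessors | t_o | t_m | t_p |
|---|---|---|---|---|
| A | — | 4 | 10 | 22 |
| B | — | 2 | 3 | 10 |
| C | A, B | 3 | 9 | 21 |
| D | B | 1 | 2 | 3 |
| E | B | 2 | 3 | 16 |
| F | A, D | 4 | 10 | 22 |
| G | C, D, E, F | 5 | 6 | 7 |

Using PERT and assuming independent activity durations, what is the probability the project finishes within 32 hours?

te_A = (4 + 4·10 + 22)/6 = 66/6 = 11; σ²_A = ((22−4)/6)² = 9.000
te_B = (2 + 4·3 + 10)/6 = 24/6 = 4; σ²_B = ((10−2)/6)² = 1.778
te_C = (3 + 4·9 + 21)/6 = 60/6 = 10; σ²_C = ((21−3)/6)² = 9.000
te_D = (1 + 4·2 + 3)/6 = 12/6 = 2; σ²_D = ((3−1)/6)² = 0.111
te_E = (2 + 4·3 + 16)/6 = 30/6 = 5; σ²_E = ((16−2)/6)² = 5.444
te_F = (4 + 4·10 + 22)/6 = 66/6 = 11; σ²_F = ((22−4)/6)² = 9.000
te_G = (5 + 4·6 + 7)/6 = 36/6 = 6; σ²_G = ((7−5)/6)² = 0.111

Forward pass:
ES_A = 0; EF_A = 11
ES_B = 0; EF_B = 4
ES_C = max(EF_A=11, EF_B=4) = 11; EF_C = 11+10 = 21
ES_D = 4; EF_D = 4+2 = 6
ES_E = 4; EF_E = 4+5 = 9
ES_F = max(EF_A=11, EF_D=6) = 11; EF_F = 11+11 = 22
ES_G = max(EF_C=21, EF_D=6, EF_E=9, EF_F=22) = 22; EF_G = 22+6 = 28
Expected project duration μ = 28 hours. Critical path: A → F → G.

Variance along critical path = 9.000 + 9.000 + 0.111 = 18.111; σ = √18.111 = 4.256 hours.
Z = (32 − 28) / 4.256 = 0.940
P(T ≤ 32) = Φ(0.940) ≈ 0.826

0.826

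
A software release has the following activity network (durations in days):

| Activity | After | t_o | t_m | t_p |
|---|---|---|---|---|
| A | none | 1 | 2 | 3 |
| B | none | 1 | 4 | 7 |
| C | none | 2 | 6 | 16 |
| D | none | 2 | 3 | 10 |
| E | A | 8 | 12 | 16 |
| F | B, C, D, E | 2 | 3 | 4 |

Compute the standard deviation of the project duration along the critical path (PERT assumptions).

1.41 days

te_A = (1 + 4·2 + 3)/6 = 12/6 = 2; σ²_A = ((3−1)/6)² = 0.111
te_B = (1 + 4·4 + 7)/6 = 24/6 = 4; σ²_B = ((7−1)/6)² = 1.000
te_C = (2 + 4·6 + 16)/6 = 42/6 = 7; σ²_C = ((16−2)/6)² = 5.444
te_D = (2 + 4·3 + 10)/6 = 24/6 = 4; σ²_D = ((10−2)/6)² = 1.778
te_E = (8 + 4·12 + 16)/6 = 72/6 = 12; σ²_E = ((16−8)/6)² = 1.778
te_F = (2 + 4·3 + 4)/6 = 18/6 = 3; σ²_F = ((4−2)/6)² = 0.111

Forward pass:
ES_A = 0; EF_A = 2
ES_B = 0; EF_B = 4
ES_C = 0; EF_C = 7
ES_D = 0; EF_D = 4
ES_E = 2; EF_E = 2+12 = 14
ES_F = max(EF_B=4, EF_C=7, EF_D=4, EF_E=14) = 14; EF_F = 14+3 = 17
Expected project duration μ = 17 days. Critical path: A → E → F.

Variance along critical path = 0.111 + 1.778 + 0.111 = 2.000
σ = √2.000 = 1.414 days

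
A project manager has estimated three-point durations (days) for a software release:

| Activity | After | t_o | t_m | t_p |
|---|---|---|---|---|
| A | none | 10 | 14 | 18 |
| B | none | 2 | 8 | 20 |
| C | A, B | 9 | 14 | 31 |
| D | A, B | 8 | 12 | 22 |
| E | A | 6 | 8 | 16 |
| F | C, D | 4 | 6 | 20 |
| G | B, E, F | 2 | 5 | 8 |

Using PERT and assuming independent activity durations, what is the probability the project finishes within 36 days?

te_A = (10 + 4·14 + 18)/6 = 84/6 = 14; σ²_A = ((18−10)/6)² = 1.778
te_B = (2 + 4·8 + 20)/6 = 54/6 = 9; σ²_B = ((20−2)/6)² = 9.000
te_C = (9 + 4·14 + 31)/6 = 96/6 = 16; σ²_C = ((31−9)/6)² = 13.444
te_D = (8 + 4·12 + 22)/6 = 78/6 = 13; σ²_D = ((22−8)/6)² = 5.444
te_E = (6 + 4·8 + 16)/6 = 54/6 = 9; σ²_E = ((16−6)/6)² = 2.778
te_F = (4 + 4·6 + 20)/6 = 48/6 = 8; σ²_F = ((20−4)/6)² = 7.111
te_G = (2 + 4·5 + 8)/6 = 30/6 = 5; σ²_G = ((8−2)/6)² = 1.000

Forward pass:
ES_A = 0; EF_A = 14
ES_B = 0; EF_B = 9
ES_C = max(EF_A=14, EF_B=9) = 14; EF_C = 14+16 = 30
ES_D = max(EF_A=14, EF_B=9) = 14; EF_D = 14+13 = 27
ES_E = 14; EF_E = 14+9 = 23
ES_F = max(EF_C=30, EF_D=27) = 30; EF_F = 30+8 = 38
ES_G = max(EF_B=9, EF_E=23, EF_F=38) = 38; EF_G = 38+5 = 43
Expected project duration μ = 43 days. Critical path: A → C → F → G.

Variance along critical path = 1.778 + 13.444 + 7.111 + 1.000 = 23.333; σ = √23.333 = 4.830 days.
Z = (36 − 43) / 4.830 = -1.449
P(T ≤ 36) = Φ(-1.449) ≈ 0.074

0.074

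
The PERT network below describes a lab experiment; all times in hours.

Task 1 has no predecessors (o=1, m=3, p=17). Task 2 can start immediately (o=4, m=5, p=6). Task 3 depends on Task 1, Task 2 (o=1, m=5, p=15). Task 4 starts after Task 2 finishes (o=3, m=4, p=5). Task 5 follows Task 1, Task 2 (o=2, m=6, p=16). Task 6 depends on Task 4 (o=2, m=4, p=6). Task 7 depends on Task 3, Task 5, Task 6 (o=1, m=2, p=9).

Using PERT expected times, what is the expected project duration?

te_Task 1 = (1 + 4·3 + 17)/6 = 30/6 = 5
te_Task 2 = (4 + 4·5 + 6)/6 = 30/6 = 5
te_Task 3 = (1 + 4·5 + 15)/6 = 36/6 = 6
te_Task 4 = (3 + 4·4 + 5)/6 = 24/6 = 4
te_Task 5 = (2 + 4·6 + 16)/6 = 42/6 = 7
te_Task 6 = (2 + 4·4 + 6)/6 = 24/6 = 4
te_Task 7 = (1 + 4·2 + 9)/6 = 18/6 = 3

Forward pass:
ES_Task 1 = 0; EF_Task 1 = 5
ES_Task 2 = 0; EF_Task 2 = 5
ES_Task 3 = max(EF_Task 1=5, EF_Task 2=5) = 5; EF_Task 3 = 5+6 = 11
ES_Task 4 = 5; EF_Task 4 = 5+4 = 9
ES_Task 5 = max(EF_Task 1=5, EF_Task 2=5) = 5; EF_Task 5 = 5+7 = 12
ES_Task 6 = 9; EF_Task 6 = 9+4 = 13
ES_Task 7 = max(EF_Task 3=11, EF_Task 5=12, EF_Task 6=13) = 13; EF_Task 7 = 13+3 = 16
Expected project duration μ = 16 hours. Critical path: Task 2 → Task 4 → Task 6 → Task 7.

16 hours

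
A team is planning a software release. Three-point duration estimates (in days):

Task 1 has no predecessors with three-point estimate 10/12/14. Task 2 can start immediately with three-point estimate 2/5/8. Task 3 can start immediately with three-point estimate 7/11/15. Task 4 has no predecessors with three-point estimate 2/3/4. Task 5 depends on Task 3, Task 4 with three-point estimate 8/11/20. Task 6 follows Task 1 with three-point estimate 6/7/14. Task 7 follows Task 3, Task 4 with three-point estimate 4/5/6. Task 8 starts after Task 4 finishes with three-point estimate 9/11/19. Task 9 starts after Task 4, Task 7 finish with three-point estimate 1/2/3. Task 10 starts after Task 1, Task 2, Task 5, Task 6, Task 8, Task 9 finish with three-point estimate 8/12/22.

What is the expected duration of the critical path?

36 days

te_Task 1 = (10 + 4·12 + 14)/6 = 72/6 = 12
te_Task 2 = (2 + 4·5 + 8)/6 = 30/6 = 5
te_Task 3 = (7 + 4·11 + 15)/6 = 66/6 = 11
te_Task 4 = (2 + 4·3 + 4)/6 = 18/6 = 3
te_Task 5 = (8 + 4·11 + 20)/6 = 72/6 = 12
te_Task 6 = (6 + 4·7 + 14)/6 = 48/6 = 8
te_Task 7 = (4 + 4·5 + 6)/6 = 30/6 = 5
te_Task 8 = (9 + 4·11 + 19)/6 = 72/6 = 12
te_Task 9 = (1 + 4·2 + 3)/6 = 12/6 = 2
te_Task 10 = (8 + 4·12 + 22)/6 = 78/6 = 13

Forward pass:
ES_Task 1 = 0; EF_Task 1 = 12
ES_Task 2 = 0; EF_Task 2 = 5
ES_Task 3 = 0; EF_Task 3 = 11
ES_Task 4 = 0; EF_Task 4 = 3
ES_Task 5 = max(EF_Task 3=11, EF_Task 4=3) = 11; EF_Task 5 = 11+12 = 23
ES_Task 6 = 12; EF_Task 6 = 12+8 = 20
ES_Task 7 = max(EF_Task 3=11, EF_Task 4=3) = 11; EF_Task 7 = 11+5 = 16
ES_Task 8 = 3; EF_Task 8 = 3+12 = 15
ES_Task 9 = max(EF_Task 4=3, EF_Task 7=16) = 16; EF_Task 9 = 16+2 = 18
ES_Task 10 = max(EF_Task 1=12, EF_Task 2=5, EF_Task 5=23, EF_Task 6=20, EF_Task 8=15, EF_Task 9=18) = 23; EF_Task 10 = 23+13 = 36
Expected project duration μ = 36 days. Critical path: Task 3 → Task 5 → Task 10.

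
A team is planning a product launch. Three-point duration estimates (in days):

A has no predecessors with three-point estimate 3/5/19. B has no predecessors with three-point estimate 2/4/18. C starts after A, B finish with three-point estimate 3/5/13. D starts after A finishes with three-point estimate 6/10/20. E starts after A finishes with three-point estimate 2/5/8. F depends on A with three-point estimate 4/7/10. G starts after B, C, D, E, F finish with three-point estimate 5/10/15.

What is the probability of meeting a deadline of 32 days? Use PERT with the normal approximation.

0.846

te_A = (3 + 4·5 + 19)/6 = 42/6 = 7; σ²_A = ((19−3)/6)² = 7.111
te_B = (2 + 4·4 + 18)/6 = 36/6 = 6; σ²_B = ((18−2)/6)² = 7.111
te_C = (3 + 4·5 + 13)/6 = 36/6 = 6; σ²_C = ((13−3)/6)² = 2.778
te_D = (6 + 4·10 + 20)/6 = 66/6 = 11; σ²_D = ((20−6)/6)² = 5.444
te_E = (2 + 4·5 + 8)/6 = 30/6 = 5; σ²_E = ((8−2)/6)² = 1.000
te_F = (4 + 4·7 + 10)/6 = 42/6 = 7; σ²_F = ((10−4)/6)² = 1.000
te_G = (5 + 4·10 + 15)/6 = 60/6 = 10; σ²_G = ((15−5)/6)² = 2.778

Forward pass:
ES_A = 0; EF_A = 7
ES_B = 0; EF_B = 6
ES_C = max(EF_A=7, EF_B=6) = 7; EF_C = 7+6 = 13
ES_D = 7; EF_D = 7+11 = 18
ES_E = 7; EF_E = 7+5 = 12
ES_F = 7; EF_F = 7+7 = 14
ES_G = max(EF_B=6, EF_C=13, EF_D=18, EF_E=12, EF_F=14) = 18; EF_G = 18+10 = 28
Expected project duration μ = 28 days. Critical path: A → D → G.

Variance along critical path = 7.111 + 5.444 + 2.778 = 15.333; σ = √15.333 = 3.916 days.
Z = (32 − 28) / 3.916 = 1.022
P(T ≤ 32) = Φ(1.022) ≈ 0.846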